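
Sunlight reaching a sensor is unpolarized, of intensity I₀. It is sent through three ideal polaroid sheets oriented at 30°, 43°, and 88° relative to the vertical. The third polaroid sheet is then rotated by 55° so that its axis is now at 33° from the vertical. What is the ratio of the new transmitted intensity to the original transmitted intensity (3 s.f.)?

Before rotation:
Unpolarized light through the first polarizer → I₁ = ½ I₀, now polarized at 30°.
I₂ = I₁ cos²(43° − 30°) = 0.5 I₀ · cos²(13°) = 0.4747 I₀.
I₃ = I₂ cos²(88° − 43°) = 0.4747 I₀ · cos²(45°) = 0.2373 I₀.
After rotation:
Unpolarized light through the first polarizer → I₁ = ½ I₀, now polarized at 30°.
I₂ = I₁ cos²(43° − 30°) = 0.5 I₀ · cos²(13°) = 0.4747 I₀.
I₃ = I₂ cos²(33° − 43°) = 0.4747 I₀ · cos²(10°) = 0.4604 I₀.
Ratio = 0.4604 / 0.2373 = 1.94.

I_new/I_old ≈ 1.94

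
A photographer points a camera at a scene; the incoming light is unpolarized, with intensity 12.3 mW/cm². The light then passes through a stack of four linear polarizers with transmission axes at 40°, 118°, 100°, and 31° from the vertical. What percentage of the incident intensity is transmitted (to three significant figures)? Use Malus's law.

Unpolarized light through the first polarizer → I₁ = 12.3 mW/cm²/2 = 6.15 mW/cm², polarized at 40°.
I₂ = I₁ · cos²(78°) = 6.15 · 0.04323 = 0.2658 mW/cm².
I₃ = I₂ · cos²(18°) = 0.2658 · 0.9045 = 0.2405 mW/cm².
I₄ = I₃ · cos²(69°) = 0.2405 · 0.1284 = 0.03088 mW/cm².
That is 0.2511% of the incident intensity.

≈ 0.251%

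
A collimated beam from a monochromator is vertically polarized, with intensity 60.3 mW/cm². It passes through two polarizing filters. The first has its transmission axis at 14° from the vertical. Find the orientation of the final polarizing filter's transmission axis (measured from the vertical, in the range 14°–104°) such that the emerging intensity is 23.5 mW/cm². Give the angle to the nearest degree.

I₁ = I₀ cos²(14° − 0°) = I₀ cos²(14°) = 0.9415 I₀.
Target fraction: 23.5 / 60.3 mW/cm² = 0.3897 of I₀.
Need I₂/I₀ = 0.3897, so cos²(θ − 14°) = 0.3897 / 0.9415 = 0.4139.
θ − 14° = arccos(√0.4139) = 50.0°, giving θ ≈ 14 + 50.0 = 64.0°.

θ ≈ 64°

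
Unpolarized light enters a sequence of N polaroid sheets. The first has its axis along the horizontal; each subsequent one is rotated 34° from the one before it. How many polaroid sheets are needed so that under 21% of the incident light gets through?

First polarizer halves the unpolarized light: factor 1/2.
Each further stage multiplies by cos²(34°) = 0.6873.
After N polarizers: T = 0.5·0.6873^(N−1). Require T < 0.21 ⇒ N−1 > ln(0.21/0.5)/ln(0.6873) = 2.31, so N−1 ≥ 3 and N = 4.
Check: N=4 gives T = 0.1623 < 0.21; N=3 gives T = 0.2362.

N = 4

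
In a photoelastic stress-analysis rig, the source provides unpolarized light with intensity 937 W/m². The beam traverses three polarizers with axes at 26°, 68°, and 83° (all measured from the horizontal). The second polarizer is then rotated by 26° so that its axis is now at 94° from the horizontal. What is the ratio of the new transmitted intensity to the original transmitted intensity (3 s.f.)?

Before rotation:
Unpolarized light through the first polarizer → I₁ = ½ I₀, now polarized at 26°.
I₂ = I₁ cos²(68° − 26°) = 0.5 I₀ · cos²(42°) = 0.2761 I₀.
I₃ = I₂ cos²(83° − 68°) = 0.2761 I₀ · cos²(15°) = 0.2576 I₀.
After rotation:
Unpolarized light through the first polarizer → I₁ = ½ I₀, now polarized at 26°.
I₂ = I₁ cos²(94° − 26°) = 0.5 I₀ · cos²(68°) = 0.07017 I₀.
I₃ = I₂ cos²(83° − 94°) = 0.07017 I₀ · cos²(11°) = 0.06761 I₀.
Ratio = 0.06761 / 0.2576 = 0.2624.

I_new/I_old ≈ 0.262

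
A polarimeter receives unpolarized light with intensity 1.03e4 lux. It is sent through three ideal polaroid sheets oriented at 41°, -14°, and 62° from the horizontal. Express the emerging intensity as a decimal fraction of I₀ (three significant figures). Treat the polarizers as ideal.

Unpolarized light through the first polarizer → I₁ = 1.03e4 lux/2 = 5150 lux, polarized at 41°.
I₂ = I₁ · cos²(55°) = 5150 · 0.329 = 1694 lux.
I₃ = I₂ · cos²(76°) = 1694 · 0.05853 = 99.16 lux.
Transmitted fraction = 0.009627.

I/I₀ ≈ 0.00963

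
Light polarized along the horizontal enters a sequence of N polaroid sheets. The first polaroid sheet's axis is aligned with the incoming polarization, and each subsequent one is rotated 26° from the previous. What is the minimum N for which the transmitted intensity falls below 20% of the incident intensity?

First polarizer is aligned with the polarization: full transmission.
Each further stage multiplies by cos²(26°) = 0.8078.
After N polarizers: T = 0.8078^(N−1). Require T < 0.20 ⇒ N−1 > ln(0.20)/ln(0.8078) = 7.54, so N−1 ≥ 8 and N = 9.
Check: N=9 gives T = 0.1814 < 0.20; N=8 gives T = 0.2245.

N = 9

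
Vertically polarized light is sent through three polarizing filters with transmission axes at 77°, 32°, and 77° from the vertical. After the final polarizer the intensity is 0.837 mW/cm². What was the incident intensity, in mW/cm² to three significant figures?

I₁ = I₀ cos²(77° − 0°) = I₀ cos²(77°) = 0.0506 I₀.
I₂ = I₁ cos²(32° − 77°) = 0.0506 I₀ · cos²(45°) = 0.0253 I₀.
I₃ = I₂ cos²(77° − 32°) = 0.0253 I₀ · cos²(45°) = 0.01265 I₀.
So 0.837 mW/cm² = 0.01265 I₀, giving I₀ = 0.837/0.01265 = 66.16 mW/cm².

I₀ ≈ 66.2 mW/cm²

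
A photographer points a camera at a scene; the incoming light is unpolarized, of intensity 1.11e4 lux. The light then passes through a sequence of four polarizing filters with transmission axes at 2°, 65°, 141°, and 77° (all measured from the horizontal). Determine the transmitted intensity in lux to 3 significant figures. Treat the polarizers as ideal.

I ≈ 12.9 lux

Unpolarized light through the first polarizer → I₁ = 1.11e4 lux/2 = 5550 lux, polarized at 2°.
I₂ = I₁ · cos²(63°) = 5550 · 0.2061 = 1144 lux.
I₃ = I₂ · cos²(76°) = 1144 · 0.05853 = 66.95 lux.
I₄ = I₃ · cos²(64°) = 66.95 · 0.1922 = 12.87 lux.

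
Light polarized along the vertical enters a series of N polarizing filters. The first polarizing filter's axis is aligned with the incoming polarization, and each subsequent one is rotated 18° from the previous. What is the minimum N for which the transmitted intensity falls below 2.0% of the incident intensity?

First polarizer is aligned with the polarization: full transmission.
Each further stage multiplies by cos²(18°) = 0.9045.
After N polarizers: T = 0.9045^(N−1). Require T < 0.020 ⇒ N−1 > ln(0.020)/ln(0.9045) = 38.98, so N−1 ≥ 39 and N = 40.
Check: N=40 gives T = 0.01996 < 0.020; N=39 gives T = 0.02206.

N = 40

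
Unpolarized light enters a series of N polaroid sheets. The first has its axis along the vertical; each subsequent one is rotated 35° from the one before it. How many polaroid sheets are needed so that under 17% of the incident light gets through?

First polarizer halves the unpolarized light: factor 1/2.
Each further stage multiplies by cos²(35°) = 0.671.
After N polarizers: T = 0.5·0.671^(N−1). Require T < 0.17 ⇒ N−1 > ln(0.17/0.5)/ln(0.671) = 2.70, so N−1 ≥ 3 and N = 4.
Check: N=4 gives T = 0.1511 < 0.17; N=3 gives T = 0.2251.

N = 4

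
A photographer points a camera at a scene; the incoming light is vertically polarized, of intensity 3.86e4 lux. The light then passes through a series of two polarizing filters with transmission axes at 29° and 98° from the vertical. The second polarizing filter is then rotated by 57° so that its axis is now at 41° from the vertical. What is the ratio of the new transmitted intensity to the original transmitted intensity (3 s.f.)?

Before rotation:
I₁ = I₀ cos²(29° − 0°) = I₀ cos²(29°) = 0.765 I₀.
I₂ = I₁ cos²(98° − 29°) = 0.765 I₀ · cos²(69°) = 0.09824 I₀.
After rotation:
I₁ = I₀ cos²(29° − 0°) = I₀ cos²(29°) = 0.765 I₀.
I₂ = I₁ cos²(41° − 29°) = 0.765 I₀ · cos²(12°) = 0.7319 I₀.
Ratio = 0.7319 / 0.09824 = 7.45.

I_new/I_old ≈ 7.45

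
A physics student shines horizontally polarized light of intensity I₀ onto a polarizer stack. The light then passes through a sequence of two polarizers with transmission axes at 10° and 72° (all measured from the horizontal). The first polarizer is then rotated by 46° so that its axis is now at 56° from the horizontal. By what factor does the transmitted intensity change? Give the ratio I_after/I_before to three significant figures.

I_new/I_old ≈ 1.35

Before rotation:
By Malus's law, I₁ = I₀ cos²(10° − 0°) = I₀ cos²(10°) = 0.9698 I₀.
I₂ = I₁ cos²(72° − 10°) = 0.9698 I₀ · cos²(62°) = 0.2138 I₀.
After rotation:
I₁ = I₀ cos²(56° − 0°) = I₀ cos²(56°) = 0.3127 I₀.
I₂ = I₁ cos²(72° − 56°) = 0.3127 I₀ · cos²(16°) = 0.2889 I₀.
Ratio = 0.2889 / 0.2138 = 1.352.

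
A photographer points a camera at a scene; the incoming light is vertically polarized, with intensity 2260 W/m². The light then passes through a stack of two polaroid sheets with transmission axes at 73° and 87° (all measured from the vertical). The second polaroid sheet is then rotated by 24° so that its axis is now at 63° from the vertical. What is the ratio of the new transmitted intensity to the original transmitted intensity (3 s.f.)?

Before rotation:
By Malus's law, I₁ = I₀ cos²(73° − 0°) = I₀ cos²(73°) = 0.08548 I₀.
I₂ = I₁ cos²(87° − 73°) = 0.08548 I₀ · cos²(14°) = 0.08048 I₀.
After rotation:
I₁ = I₀ cos²(73° − 0°) = I₀ cos²(73°) = 0.08548 I₀.
I₂ = I₁ cos²(63° − 73°) = 0.08548 I₀ · cos²(10°) = 0.0829 I₀.
Ratio = 0.0829 / 0.08048 = 1.03.

I_new/I_old ≈ 1.03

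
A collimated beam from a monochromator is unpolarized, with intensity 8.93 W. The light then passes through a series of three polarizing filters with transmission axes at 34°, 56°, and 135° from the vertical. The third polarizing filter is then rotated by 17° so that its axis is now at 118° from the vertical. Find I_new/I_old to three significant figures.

Before rotation:
Unpolarized light through the first polarizer → I₁ = ½ I₀, now polarized at 34°.
I₂ = I₁ cos²(56° − 34°) = 0.5 I₀ · cos²(22°) = 0.4298 I₀.
I₃ = I₂ cos²(135° − 56°) = 0.4298 I₀ · cos²(79°) = 0.01565 I₀.
After rotation:
Unpolarized light through the first polarizer → I₁ = ½ I₀, now polarized at 34°.
I₂ = I₁ cos²(56° − 34°) = 0.5 I₀ · cos²(22°) = 0.4298 I₀.
I₃ = I₂ cos²(118° − 56°) = 0.4298 I₀ · cos²(62°) = 0.09474 I₀.
Ratio = 0.09474 / 0.01565 = 6.054.

I_new/I_old ≈ 6.05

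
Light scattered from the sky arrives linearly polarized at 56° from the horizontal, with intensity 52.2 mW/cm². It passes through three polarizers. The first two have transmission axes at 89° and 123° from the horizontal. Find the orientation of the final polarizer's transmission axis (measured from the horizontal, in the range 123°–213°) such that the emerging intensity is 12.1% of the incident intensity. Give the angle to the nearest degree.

θ ≈ 183°

By Malus's law, I₁ = I₀ cos²(89° − 56°) = I₀ cos²(33°) = 0.7034 I₀.
I₂ = I₁ cos²(123° − 89°) = 0.7034 I₀ · cos²(34°) = 0.4834 I₀.
Need I₃/I₀ = 0.121, so cos²(θ − 123°) = 0.121 / 0.4834 = 0.2503.
θ − 123° = arccos(√0.2503) = 60.0°, giving θ ≈ 123 + 60.0 = 183.0°.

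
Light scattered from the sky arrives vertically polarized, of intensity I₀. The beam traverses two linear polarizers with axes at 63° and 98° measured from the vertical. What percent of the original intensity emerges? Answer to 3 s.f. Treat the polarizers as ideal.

≈ 13.8%

I₁ = I₀ cos²(63° − 0°) = I₀ cos²(63°) = 0.2061 I₀.
I₂ = I₁ cos²(98° − 63°) = 0.2061 I₀ · cos²(35°) = 0.1383 I₀.
That is 13.83% of the incident intensity.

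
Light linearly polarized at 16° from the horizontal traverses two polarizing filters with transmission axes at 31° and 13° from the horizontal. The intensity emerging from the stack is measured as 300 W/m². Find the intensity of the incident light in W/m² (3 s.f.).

I₀ ≈ 355 W/m²

I₁ = I₀ cos²(31° − 16°) = I₀ cos²(15°) = 0.933 I₀.
I₂ = I₁ cos²(13° − 31°) = 0.933 I₀ · cos²(18°) = 0.8439 I₀.
So 300 W/m² = 0.8439 I₀, giving I₀ = 300/0.8439 = 355.5 W/m².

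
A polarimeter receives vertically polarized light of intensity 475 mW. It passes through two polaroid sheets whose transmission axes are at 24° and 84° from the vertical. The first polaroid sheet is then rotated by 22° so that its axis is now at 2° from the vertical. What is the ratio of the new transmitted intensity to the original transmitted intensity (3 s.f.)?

Before rotation:
By Malus's law, I₁ = I₀ cos²(24° − 0°) = I₀ cos²(24°) = 0.8346 I₀.
I₂ = I₁ cos²(84° − 24°) = 0.8346 I₀ · cos²(60°) = 0.2086 I₀.
After rotation:
I₁ = I₀ cos²(2° − 0°) = I₀ cos²(2°) = 0.9988 I₀.
I₂ = I₁ cos²(84° − 2°) = 0.9988 I₀ · cos²(82°) = 0.01935 I₀.
Ratio = 0.01935 / 0.2086 = 0.09272.

I_new/I_old ≈ 0.0927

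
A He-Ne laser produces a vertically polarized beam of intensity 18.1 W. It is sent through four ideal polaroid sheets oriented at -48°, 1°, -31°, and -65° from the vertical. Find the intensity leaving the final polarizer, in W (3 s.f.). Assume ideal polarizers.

By Malus's law, I₁ = 18.1 W · cos²(48°) = 8.104 W.
I₂ = I₁ · cos²(49°) = 8.104 · 0.4304 = 3.488 W.
I₃ = I₂ · cos²(32°) = 3.488 · 0.7192 = 2.509 W.
I₄ = I₃ · cos²(34°) = 2.509 · 0.6873 = 1.724 W.

I ≈ 1.72 W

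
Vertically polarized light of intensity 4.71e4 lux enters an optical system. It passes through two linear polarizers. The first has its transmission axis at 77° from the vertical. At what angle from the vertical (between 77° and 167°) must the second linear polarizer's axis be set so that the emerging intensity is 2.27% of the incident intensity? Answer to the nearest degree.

I₁ = I₀ cos²(77° − 0°) = I₀ cos²(77°) = 0.0506 I₀.
Need I₂/I₀ = 0.0227, so cos²(θ − 77°) = 0.0227 / 0.0506 = 0.4486.
θ − 77° = arccos(√0.4486) = 48.0°, giving θ ≈ 77 + 48.0 = 125.0°.

θ ≈ 125°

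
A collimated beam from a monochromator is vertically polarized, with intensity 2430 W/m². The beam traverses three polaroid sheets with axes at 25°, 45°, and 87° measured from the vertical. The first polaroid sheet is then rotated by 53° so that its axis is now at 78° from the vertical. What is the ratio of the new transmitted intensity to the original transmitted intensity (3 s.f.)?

Before rotation:
By Malus's law, I₁ = I₀ cos²(25° − 0°) = I₀ cos²(25°) = 0.8214 I₀.
I₂ = I₁ cos²(45° − 25°) = 0.8214 I₀ · cos²(20°) = 0.7253 I₀.
I₃ = I₂ cos²(87° − 45°) = 0.7253 I₀ · cos²(42°) = 0.4006 I₀.
After rotation:
I₁ = I₀ cos²(78° − 0°) = I₀ cos²(78°) = 0.04323 I₀.
I₂ = I₁ cos²(45° − 78°) = 0.04323 I₀ · cos²(33°) = 0.0304 I₀.
I₃ = I₂ cos²(87° − 45°) = 0.0304 I₀ · cos²(42°) = 0.01679 I₀.
Ratio = 0.01679 / 0.4006 = 0.04192.

I_new/I_old ≈ 0.0419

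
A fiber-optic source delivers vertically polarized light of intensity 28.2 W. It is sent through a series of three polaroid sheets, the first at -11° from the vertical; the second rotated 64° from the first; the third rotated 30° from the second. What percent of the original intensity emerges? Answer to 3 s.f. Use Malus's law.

≈ 13.9%

By Malus's law, I₁ = 28.2 W · cos²(11°) = 27.17 W.
I₂ = I₁ · cos²(64°) = 27.17 · 0.1922 = 5.222 W.
I₃ = I₂ · cos²(30°) = 5.222 · 0.75 = 3.916 W.
That is 13.89% of the incident intensity.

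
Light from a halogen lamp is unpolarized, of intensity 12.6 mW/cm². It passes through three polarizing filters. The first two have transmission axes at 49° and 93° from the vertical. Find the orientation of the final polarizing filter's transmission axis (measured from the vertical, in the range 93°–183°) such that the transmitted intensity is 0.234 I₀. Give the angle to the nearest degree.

Unpolarized light through the first polarizer → I₁ = ½ I₀, now polarized at 49°.
I₂ = I₁ cos²(93° − 49°) = 0.5 I₀ · cos²(44°) = 0.2587 I₀.
Need I₃/I₀ = 0.234, so cos²(θ − 93°) = 0.234 / 0.2587 = 0.9044.
θ − 93° = arccos(√0.9044) = 18.0°, giving θ ≈ 93 + 18.0 = 111.0°.

θ ≈ 111°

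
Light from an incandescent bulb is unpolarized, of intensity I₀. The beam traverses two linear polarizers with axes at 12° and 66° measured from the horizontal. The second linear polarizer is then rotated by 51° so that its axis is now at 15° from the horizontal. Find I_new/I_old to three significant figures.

I_new/I_old ≈ 2.89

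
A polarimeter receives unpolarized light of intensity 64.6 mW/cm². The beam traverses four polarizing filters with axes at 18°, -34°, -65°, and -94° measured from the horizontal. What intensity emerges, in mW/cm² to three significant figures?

Unpolarized light through the first polarizer → I₁ = 64.6 mW/cm²/2 = 32.3 mW/cm², polarized at 18°.
I₂ = I₁ · cos²(52°) = 32.3 · 0.379 = 12.24 mW/cm².
I₃ = I₂ · cos²(31°) = 12.24 · 0.7347 = 8.995 mW/cm².
I₄ = I₃ · cos²(29°) = 8.995 · 0.765 = 6.881 mW/cm².

I ≈ 6.88 mW/cm²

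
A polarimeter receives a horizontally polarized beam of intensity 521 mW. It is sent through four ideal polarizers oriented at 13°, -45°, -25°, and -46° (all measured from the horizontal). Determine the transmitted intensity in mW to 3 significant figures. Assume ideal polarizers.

I₁ = 521 mW · cos²(13°) = 494.6 mW.
I₂ = I₁ · cos²(58°) = 494.6 · 0.2808 = 138.9 mW.
I₃ = I₂ · cos²(20°) = 138.9 · 0.883 = 122.7 mW.
I₄ = I₃ · cos²(21°) = 122.7 · 0.8716 = 106.9 mW.

I ≈ 107 mW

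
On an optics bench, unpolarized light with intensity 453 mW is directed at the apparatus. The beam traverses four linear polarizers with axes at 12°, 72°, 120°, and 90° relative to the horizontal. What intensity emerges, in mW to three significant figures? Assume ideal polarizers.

I ≈ 19.0 mW

Unpolarized light through the first polarizer → I₁ = 453 mW/2 = 226.5 mW, polarized at 12°.
I₂ = I₁ · cos²(60°) = 226.5 · 0.25 = 56.63 mW.
I₃ = I₂ · cos²(48°) = 56.63 · 0.4477 = 25.35 mW.
I₄ = I₃ · cos²(30°) = 25.35 · 0.75 = 19.01 mW.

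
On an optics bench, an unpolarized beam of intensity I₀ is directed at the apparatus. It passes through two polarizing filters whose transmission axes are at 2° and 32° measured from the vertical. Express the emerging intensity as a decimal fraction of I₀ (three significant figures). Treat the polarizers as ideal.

Unpolarized light through the first polarizer → I₁ = ½ I₀, now polarized at 2°.
I₂ = I₁ cos²(32° − 2°) = 0.5 I₀ · cos²(30°) = 0.375 I₀.
Transmitted fraction = 0.375.

≈ 0.375 I₀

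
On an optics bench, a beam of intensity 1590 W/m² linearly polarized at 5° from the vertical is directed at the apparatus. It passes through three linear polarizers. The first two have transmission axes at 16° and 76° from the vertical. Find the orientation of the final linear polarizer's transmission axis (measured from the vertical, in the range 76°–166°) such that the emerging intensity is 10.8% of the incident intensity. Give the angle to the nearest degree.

θ ≈ 124°

By Malus's law, I₁ = I₀ cos²(16° − 5°) = I₀ cos²(11°) = 0.9636 I₀.
I₂ = I₁ cos²(76° − 16°) = 0.9636 I₀ · cos²(60°) = 0.2409 I₀.
Need I₃/I₀ = 0.108, so cos²(θ − 76°) = 0.108 / 0.2409 = 0.4483.
θ − 76° = arccos(√0.4483) = 48.0°, giving θ ≈ 76 + 48.0 = 124.0°.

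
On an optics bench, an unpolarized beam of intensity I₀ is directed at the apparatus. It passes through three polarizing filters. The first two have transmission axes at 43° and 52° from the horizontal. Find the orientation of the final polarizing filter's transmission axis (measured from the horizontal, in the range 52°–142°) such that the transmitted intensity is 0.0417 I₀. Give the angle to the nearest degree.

θ ≈ 125°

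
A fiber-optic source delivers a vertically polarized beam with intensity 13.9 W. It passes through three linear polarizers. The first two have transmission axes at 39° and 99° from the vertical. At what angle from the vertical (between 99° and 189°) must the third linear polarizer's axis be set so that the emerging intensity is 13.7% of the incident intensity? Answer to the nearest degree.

θ ≈ 117°

By Malus's law, I₁ = I₀ cos²(39° − 0°) = I₀ cos²(39°) = 0.604 I₀.
I₂ = I₁ cos²(99° − 39°) = 0.604 I₀ · cos²(60°) = 0.151 I₀.
Need I₃/I₀ = 0.137, so cos²(θ − 99°) = 0.137 / 0.151 = 0.9074.
θ − 99° = arccos(√0.9074) = 17.7°, giving θ ≈ 99 + 17.7 = 116.7°.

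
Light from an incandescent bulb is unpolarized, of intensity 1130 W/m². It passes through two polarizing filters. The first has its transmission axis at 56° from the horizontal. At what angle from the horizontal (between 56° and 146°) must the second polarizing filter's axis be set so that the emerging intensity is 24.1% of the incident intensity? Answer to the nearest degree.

θ ≈ 102°

Unpolarized light through the first polarizer → I₁ = ½ I₀, now polarized at 56°.
Need I₂/I₀ = 0.241, so cos²(θ − 56°) = 0.241 / 0.5 = 0.482.
θ − 56° = arccos(√0.482) = 46.0°, giving θ ≈ 56 + 46.0 = 102.0°.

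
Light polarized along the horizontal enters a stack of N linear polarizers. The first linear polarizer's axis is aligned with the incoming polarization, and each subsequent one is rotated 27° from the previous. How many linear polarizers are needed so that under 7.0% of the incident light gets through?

N = 13

First polarizer is aligned with the polarization: full transmission.
Each further stage multiplies by cos²(27°) = 0.7939.
After N polarizers: T = 0.7939^(N−1). Require T < 0.070 ⇒ N−1 > ln(0.070)/ln(0.7939) = 11.52, so N−1 ≥ 12 and N = 13.
Check: N=13 gives T = 0.06268 < 0.070; N=12 gives T = 0.07895.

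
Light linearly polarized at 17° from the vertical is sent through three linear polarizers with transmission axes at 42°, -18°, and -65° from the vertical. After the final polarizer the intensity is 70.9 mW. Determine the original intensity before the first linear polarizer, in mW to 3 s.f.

By Malus's law, I₁ = I₀ cos²(42° − 17°) = I₀ cos²(25°) = 0.8214 I₀.
I₂ = I₁ cos²(-18° − 42°) = 0.8214 I₀ · cos²(60°) = 0.2053 I₀.
I₃ = I₂ cos²(-65° + 18°) = 0.2053 I₀ · cos²(47°) = 0.09551 I₀.
So 70.9 mW = 0.09551 I₀, giving I₀ = 70.9/0.09551 = 742.3 mW.

I₀ ≈ 742 mW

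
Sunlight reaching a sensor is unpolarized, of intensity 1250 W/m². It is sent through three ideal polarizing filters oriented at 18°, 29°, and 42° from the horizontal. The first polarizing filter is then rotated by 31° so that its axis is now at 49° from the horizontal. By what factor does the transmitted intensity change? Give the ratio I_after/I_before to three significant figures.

I_new/I_old ≈ 0.916

Before rotation:
Unpolarized light through the first polarizer → I₁ = ½ I₀, now polarized at 18°.
I₂ = I₁ cos²(29° − 18°) = 0.5 I₀ · cos²(11°) = 0.4818 I₀.
I₃ = I₂ cos²(42° − 29°) = 0.4818 I₀ · cos²(13°) = 0.4574 I₀.
After rotation:
Unpolarized light through the first polarizer → I₁ = ½ I₀, now polarized at 49°.
I₂ = I₁ cos²(29° − 49°) = 0.5 I₀ · cos²(20°) = 0.4415 I₀.
I₃ = I₂ cos²(42° − 29°) = 0.4415 I₀ · cos²(13°) = 0.4192 I₀.
Ratio = 0.4192 / 0.4574 = 0.9164.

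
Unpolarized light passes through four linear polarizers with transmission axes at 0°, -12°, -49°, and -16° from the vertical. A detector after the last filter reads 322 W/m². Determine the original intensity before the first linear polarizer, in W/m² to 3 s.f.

Unpolarized light through the first polarizer → I₁ = ½ I₀, now polarized at 0°.
I₂ = I₁ cos²(-12° − 0°) = 0.5 I₀ · cos²(12°) = 0.4784 I₀.
I₃ = I₂ cos²(-49° + 12°) = 0.4784 I₀ · cos²(37°) = 0.3051 I₀.
I₄ = I₃ cos²(-16° + 49°) = 0.3051 I₀ · cos²(33°) = 0.2146 I₀.
So 322 W/m² = 0.2146 I₀, giving I₀ = 322/0.2146 = 1500 W/m².

I₀ ≈ 1500 W/m²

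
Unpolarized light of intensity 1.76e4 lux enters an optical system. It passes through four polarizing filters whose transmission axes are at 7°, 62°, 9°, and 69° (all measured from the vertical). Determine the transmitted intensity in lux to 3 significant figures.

I ≈ 262 lux

Unpolarized light through the first polarizer → I₁ = 1.76e4 lux/2 = 8800 lux, polarized at 7°.
I₂ = I₁ · cos²(55°) = 8800 · 0.329 = 2895 lux.
I₃ = I₂ · cos²(53°) = 2895 · 0.3622 = 1049 lux.
I₄ = I₃ · cos²(60°) = 1049 · 0.25 = 262.1 lux.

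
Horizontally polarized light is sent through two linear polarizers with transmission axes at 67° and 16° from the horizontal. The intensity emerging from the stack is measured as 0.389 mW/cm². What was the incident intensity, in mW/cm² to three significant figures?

I₀ ≈ 6.43 mW/cm²

I₁ = I₀ cos²(67° − 0°) = I₀ cos²(67°) = 0.1527 I₀.
I₂ = I₁ cos²(16° − 67°) = 0.1527 I₀ · cos²(51°) = 0.06046 I₀.
So 0.389 mW/cm² = 0.06046 I₀, giving I₀ = 0.389/0.06046 = 6.434 mW/cm².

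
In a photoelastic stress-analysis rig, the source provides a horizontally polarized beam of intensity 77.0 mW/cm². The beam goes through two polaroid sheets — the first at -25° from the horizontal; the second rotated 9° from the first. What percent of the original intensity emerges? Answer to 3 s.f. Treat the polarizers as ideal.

By Malus's law, I₁ = 77.0 mW/cm² · cos²(25°) = 63.25 mW/cm².
I₂ = I₁ · cos²(9°) = 63.25 · 0.9755 = 61.7 mW/cm².
That is 80.13% of the incident intensity.

≈ 80.1%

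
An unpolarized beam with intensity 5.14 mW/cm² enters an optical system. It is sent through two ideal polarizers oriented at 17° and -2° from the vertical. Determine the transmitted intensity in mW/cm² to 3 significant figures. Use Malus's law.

Unpolarized light through the first polarizer → I₁ = 5.14 mW/cm²/2 = 2.57 mW/cm², polarized at 17°.
I₂ = I₁ · cos²(19°) = 2.57 · 0.894 = 2.298 mW/cm².

I ≈ 2.30 mW/cm²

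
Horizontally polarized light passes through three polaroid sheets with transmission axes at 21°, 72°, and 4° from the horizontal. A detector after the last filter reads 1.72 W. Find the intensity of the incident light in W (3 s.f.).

I₀ ≈ 35.5 W

I₁ = I₀ cos²(21° − 0°) = I₀ cos²(21°) = 0.8716 I₀.
I₂ = I₁ cos²(72° − 21°) = 0.8716 I₀ · cos²(51°) = 0.3452 I₀.
I₃ = I₂ cos²(4° − 72°) = 0.3452 I₀ · cos²(68°) = 0.04844 I₀.
So 1.72 W = 0.04844 I₀, giving I₀ = 1.72/0.04844 = 35.51 W.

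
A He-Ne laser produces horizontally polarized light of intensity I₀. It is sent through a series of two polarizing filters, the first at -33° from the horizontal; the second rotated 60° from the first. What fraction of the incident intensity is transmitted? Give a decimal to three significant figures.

≈ 0.176 I₀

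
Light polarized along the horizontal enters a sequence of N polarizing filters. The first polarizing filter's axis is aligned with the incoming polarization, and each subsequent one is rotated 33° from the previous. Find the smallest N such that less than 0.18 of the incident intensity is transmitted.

First polarizer is aligned with the polarization: full transmission.
Each further stage multiplies by cos²(33°) = 0.7034.
After N polarizers: T = 0.7034^(N−1). Require T < 0.18 ⇒ N−1 > ln(0.18)/ln(0.7034) = 4.87, so N−1 ≥ 5 and N = 6.
Check: N=6 gives T = 0.1722 < 0.18; N=5 gives T = 0.2448.

N = 6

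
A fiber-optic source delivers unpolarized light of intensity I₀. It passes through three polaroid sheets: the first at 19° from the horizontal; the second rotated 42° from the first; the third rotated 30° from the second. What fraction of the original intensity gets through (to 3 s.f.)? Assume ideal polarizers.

Unpolarized light through the first polarizer → I₁ = ½ I₀, now polarized at 19°.
I₂ = I₁ cos²(42°) = 0.5 · 0.5523 I₀ = 0.2761 I₀.
I₃ = I₂ cos²(30°) = 0.2761 · 0.75 I₀ = 0.2071 I₀.
Transmitted fraction = 0.2071.

≈ 0.207 I₀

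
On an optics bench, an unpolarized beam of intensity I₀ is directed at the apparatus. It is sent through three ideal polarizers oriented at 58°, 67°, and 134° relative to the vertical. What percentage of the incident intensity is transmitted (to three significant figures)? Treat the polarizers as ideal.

≈ 7.45%

Unpolarized light through the first polarizer → I₁ = ½ I₀, now polarized at 58°.
I₂ = I₁ cos²(67° − 58°) = 0.5 I₀ · cos²(9°) = 0.4878 I₀.
I₃ = I₂ cos²(134° − 67°) = 0.4878 I₀ · cos²(67°) = 0.07447 I₀.
That is 7.447% of the incident intensity.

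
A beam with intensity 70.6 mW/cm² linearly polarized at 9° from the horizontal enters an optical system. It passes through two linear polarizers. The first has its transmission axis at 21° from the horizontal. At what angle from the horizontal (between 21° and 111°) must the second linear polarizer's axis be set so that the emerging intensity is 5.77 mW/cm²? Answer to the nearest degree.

θ ≈ 94°

I₁ = I₀ cos²(21° − 9°) = I₀ cos²(12°) = 0.9568 I₀.
Target fraction: 5.77 / 70.6 mW/cm² = 0.08173 of I₀.
Need I₂/I₀ = 0.08173, so cos²(θ − 21°) = 0.08173 / 0.9568 = 0.08542.
θ − 21° = arccos(√0.08542) = 73.0°, giving θ ≈ 21 + 73.0 = 94.0°.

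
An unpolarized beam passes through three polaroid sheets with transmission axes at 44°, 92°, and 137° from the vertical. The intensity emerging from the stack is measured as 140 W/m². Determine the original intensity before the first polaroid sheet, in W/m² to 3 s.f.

I₀ ≈ 1250 W/m²

Unpolarized light through the first polarizer → I₁ = ½ I₀, now polarized at 44°.
I₂ = I₁ cos²(92° − 44°) = 0.5 I₀ · cos²(48°) = 0.2239 I₀.
I₃ = I₂ cos²(137° − 92°) = 0.2239 I₀ · cos²(45°) = 0.1119 I₀.
So 140 W/m² = 0.1119 I₀, giving I₀ = 140/0.1119 = 1251 W/m².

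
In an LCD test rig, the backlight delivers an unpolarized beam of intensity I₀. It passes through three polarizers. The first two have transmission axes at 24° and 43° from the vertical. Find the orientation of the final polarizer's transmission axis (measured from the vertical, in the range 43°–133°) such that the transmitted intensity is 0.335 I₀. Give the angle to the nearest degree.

Unpolarized light through the first polarizer → I₁ = ½ I₀, now polarized at 24°.
I₂ = I₁ cos²(43° − 24°) = 0.5 I₀ · cos²(19°) = 0.447 I₀.
Need I₃/I₀ = 0.335, so cos²(θ − 43°) = 0.335 / 0.447 = 0.7494.
θ − 43° = arccos(√0.7494) = 30.0°, giving θ ≈ 43 + 30.0 = 73.0°.

θ ≈ 73°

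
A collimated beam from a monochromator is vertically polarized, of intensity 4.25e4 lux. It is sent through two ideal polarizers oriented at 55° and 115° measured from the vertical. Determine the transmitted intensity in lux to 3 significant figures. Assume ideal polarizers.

I₁ = 4.25e4 lux · cos²(55°) = 1.398e+04 lux.
I₂ = I₁ · cos²(60°) = 1.398e+04 · 0.25 = 3496 lux.

I ≈ 3500 lux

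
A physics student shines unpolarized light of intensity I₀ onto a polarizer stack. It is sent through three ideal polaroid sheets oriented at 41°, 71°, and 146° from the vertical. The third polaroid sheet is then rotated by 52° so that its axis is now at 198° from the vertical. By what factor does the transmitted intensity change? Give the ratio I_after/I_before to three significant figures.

Before rotation:
Unpolarized light through the first polarizer → I₁ = ½ I₀, now polarized at 41°.
I₂ = I₁ cos²(71° − 41°) = 0.5 I₀ · cos²(30°) = 0.375 I₀.
I₃ = I₂ cos²(146° − 71°) = 0.375 I₀ · cos²(75°) = 0.02512 I₀.
After rotation:
Unpolarized light through the first polarizer → I₁ = ½ I₀, now polarized at 41°.
I₂ = I₁ cos²(71° − 41°) = 0.5 I₀ · cos²(30°) = 0.375 I₀.
Angle between axes 2 and 3: 53°. I₃ = 0.375 I₀ · cos²(53°) = 0.1358 I₀.
Ratio = 0.1358 / 0.02512 = 5.407.

I_new/I_old ≈ 5.41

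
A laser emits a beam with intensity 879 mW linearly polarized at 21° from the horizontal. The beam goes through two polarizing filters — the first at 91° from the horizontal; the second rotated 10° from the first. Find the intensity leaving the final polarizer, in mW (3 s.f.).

By Malus's law, I₁ = 879 mW · cos²(70°) = 102.8 mW.
I₂ = I₁ · cos²(10°) = 102.8 · 0.9698 = 99.72 mW.

I ≈ 99.7 mW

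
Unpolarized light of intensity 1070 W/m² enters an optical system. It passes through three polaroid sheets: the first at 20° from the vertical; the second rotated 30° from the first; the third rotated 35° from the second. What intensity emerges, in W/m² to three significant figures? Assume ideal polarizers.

I ≈ 269 W/m²

Unpolarized light through the first polarizer → I₁ = 1070 W/m²/2 = 535 W/m², polarized at 20°.
I₂ = I₁ · cos²(30°) = 535 · 0.75 = 401.3 W/m².
I₃ = I₂ · cos²(35°) = 401.3 · 0.671 = 269.2 W/m².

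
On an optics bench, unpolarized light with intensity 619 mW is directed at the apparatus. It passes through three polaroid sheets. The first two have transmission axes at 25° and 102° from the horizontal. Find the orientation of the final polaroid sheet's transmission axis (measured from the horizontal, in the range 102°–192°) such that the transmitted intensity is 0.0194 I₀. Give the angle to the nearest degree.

Unpolarized light through the first polarizer → I₁ = ½ I₀, now polarized at 25°.
I₂ = I₁ cos²(102° − 25°) = 0.5 I₀ · cos²(77°) = 0.0253 I₀.
Need I₃/I₀ = 0.0194, so cos²(θ − 102°) = 0.0194 / 0.0253 = 0.7668.
θ − 102° = arccos(√0.7668) = 28.9°, giving θ ≈ 102 + 28.9 = 130.9°.

θ ≈ 131°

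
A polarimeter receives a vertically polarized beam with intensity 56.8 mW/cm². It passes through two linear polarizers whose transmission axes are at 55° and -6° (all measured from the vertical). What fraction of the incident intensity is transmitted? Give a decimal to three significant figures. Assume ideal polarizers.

I/I₀ ≈ 0.0773

By Malus's law, I₁ = 56.8 mW/cm² · cos²(55°) = 18.69 mW/cm².
I₂ = I₁ · cos²(61°) = 18.69 · 0.235 = 4.392 mW/cm².
Transmitted fraction = 0.07733.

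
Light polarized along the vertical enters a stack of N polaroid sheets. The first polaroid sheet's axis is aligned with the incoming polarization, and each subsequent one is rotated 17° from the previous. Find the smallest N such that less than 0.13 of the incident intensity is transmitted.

N = 24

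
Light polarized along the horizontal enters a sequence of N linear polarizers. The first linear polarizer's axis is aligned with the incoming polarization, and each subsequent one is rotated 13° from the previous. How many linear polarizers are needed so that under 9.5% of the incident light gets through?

N = 47

First polarizer is aligned with the polarization: full transmission.
Each further stage multiplies by cos²(13°) = 0.9494.
After N polarizers: T = 0.9494^(N−1). Require T < 0.095 ⇒ N−1 > ln(0.095)/ln(0.9494) = 45.33, so N−1 ≥ 46 and N = 47.
Check: N=47 gives T = 0.09175 < 0.095; N=46 gives T = 0.09664.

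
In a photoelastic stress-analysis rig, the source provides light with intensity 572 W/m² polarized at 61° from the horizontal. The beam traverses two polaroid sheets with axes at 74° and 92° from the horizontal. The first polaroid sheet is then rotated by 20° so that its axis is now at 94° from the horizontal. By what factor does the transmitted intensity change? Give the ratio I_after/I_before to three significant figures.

I_new/I_old ≈ 0.818

Before rotation:
By Malus's law, I₁ = I₀ cos²(74° − 61°) = I₀ cos²(13°) = 0.9494 I₀.
I₂ = I₁ cos²(92° − 74°) = 0.9494 I₀ · cos²(18°) = 0.8587 I₀.
After rotation:
I₁ = I₀ cos²(94° − 61°) = I₀ cos²(33°) = 0.7034 I₀.
I₂ = I₁ cos²(92° − 94°) = 0.7034 I₀ · cos²(2°) = 0.7025 I₀.
Ratio = 0.7025 / 0.8587 = 0.8181.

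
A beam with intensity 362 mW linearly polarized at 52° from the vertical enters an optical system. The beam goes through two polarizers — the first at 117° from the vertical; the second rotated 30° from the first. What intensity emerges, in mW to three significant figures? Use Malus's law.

I ≈ 48.5 mW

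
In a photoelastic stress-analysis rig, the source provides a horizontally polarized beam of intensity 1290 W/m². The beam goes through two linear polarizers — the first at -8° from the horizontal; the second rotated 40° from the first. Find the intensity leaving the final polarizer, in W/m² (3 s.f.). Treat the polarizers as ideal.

By Malus's law, I₁ = 1290 W/m² · cos²(8°) = 1265 W/m².
I₂ = I₁ · cos²(40°) = 1265 · 0.5868 = 742.3 W/m².

I ≈ 742 W/m²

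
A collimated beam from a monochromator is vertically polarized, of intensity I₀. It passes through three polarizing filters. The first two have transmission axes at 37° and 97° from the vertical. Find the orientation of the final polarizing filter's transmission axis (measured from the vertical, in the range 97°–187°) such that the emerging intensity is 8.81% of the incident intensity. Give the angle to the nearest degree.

θ ≈ 139°

I₁ = I₀ cos²(37° − 0°) = I₀ cos²(37°) = 0.6378 I₀.
I₂ = I₁ cos²(97° − 37°) = 0.6378 I₀ · cos²(60°) = 0.1595 I₀.
Need I₃/I₀ = 0.0881, so cos²(θ − 97°) = 0.0881 / 0.1595 = 0.5525.
θ − 97° = arccos(√0.5525) = 42.0°, giving θ ≈ 97 + 42.0 = 139.0°.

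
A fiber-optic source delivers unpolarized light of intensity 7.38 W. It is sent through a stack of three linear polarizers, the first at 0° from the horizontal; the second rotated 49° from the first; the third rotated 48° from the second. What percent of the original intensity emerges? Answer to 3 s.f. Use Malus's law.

≈ 9.64%

Unpolarized light through the first polarizer → I₁ = 7.38 W/2 = 3.69 W, polarized at 0°.
I₂ = I₁ · cos²(49°) = 3.69 · 0.4304 = 1.588 W.
I₃ = I₂ · cos²(48°) = 1.588 · 0.4477 = 0.7111 W.
That is 9.636% of the incident intensity.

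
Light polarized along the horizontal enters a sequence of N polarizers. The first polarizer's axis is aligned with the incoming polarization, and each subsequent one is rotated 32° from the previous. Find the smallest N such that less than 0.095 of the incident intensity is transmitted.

First polarizer is aligned with the polarization: full transmission.
Each further stage multiplies by cos²(32°) = 0.7192.
After N polarizers: T = 0.7192^(N−1). Require T < 0.095 ⇒ N−1 > ln(0.095)/ln(0.7192) = 7.14, so N−1 ≥ 8 and N = 9.
Check: N=9 gives T = 0.07157 < 0.095; N=8 gives T = 0.09951.

N = 9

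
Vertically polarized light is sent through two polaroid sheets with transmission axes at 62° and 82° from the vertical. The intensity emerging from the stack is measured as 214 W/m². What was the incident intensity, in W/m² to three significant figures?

I₀ ≈ 1100 W/m²

I₁ = I₀ cos²(62° − 0°) = I₀ cos²(62°) = 0.2204 I₀.
I₂ = I₁ cos²(82° − 62°) = 0.2204 I₀ · cos²(20°) = 0.1946 I₀.
So 214 W/m² = 0.1946 I₀, giving I₀ = 214/0.1946 = 1100 W/m².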